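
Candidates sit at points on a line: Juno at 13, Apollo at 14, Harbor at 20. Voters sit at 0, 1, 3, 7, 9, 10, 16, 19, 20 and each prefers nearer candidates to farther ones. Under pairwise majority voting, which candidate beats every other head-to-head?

With single-peaked preferences on a line, the Condorcet winner is the candidate closest to the median voter.
The median voter (position 9) is closest to Juno at 13.
Check: Juno vs Apollo — voters closer to Juno: 6 of 9.

Juno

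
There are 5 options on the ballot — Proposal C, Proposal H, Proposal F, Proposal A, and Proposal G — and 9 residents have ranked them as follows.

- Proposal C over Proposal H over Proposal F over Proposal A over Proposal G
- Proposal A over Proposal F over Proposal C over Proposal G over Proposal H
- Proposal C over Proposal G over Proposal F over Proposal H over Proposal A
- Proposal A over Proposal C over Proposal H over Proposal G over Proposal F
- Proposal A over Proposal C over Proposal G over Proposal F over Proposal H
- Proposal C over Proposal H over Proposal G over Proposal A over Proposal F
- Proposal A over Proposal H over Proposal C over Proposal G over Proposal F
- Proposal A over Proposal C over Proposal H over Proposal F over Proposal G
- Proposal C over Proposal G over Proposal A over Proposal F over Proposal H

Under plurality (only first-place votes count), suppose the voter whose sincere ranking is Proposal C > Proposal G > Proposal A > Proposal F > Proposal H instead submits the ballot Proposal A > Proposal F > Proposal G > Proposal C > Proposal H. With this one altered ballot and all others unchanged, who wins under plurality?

First-place totals with the altered ballot: Proposal C 3, Proposal H 0, Proposal F 0, Proposal A 6, Proposal G 0.
The winner is unchanged: still Proposal A.

Proposal A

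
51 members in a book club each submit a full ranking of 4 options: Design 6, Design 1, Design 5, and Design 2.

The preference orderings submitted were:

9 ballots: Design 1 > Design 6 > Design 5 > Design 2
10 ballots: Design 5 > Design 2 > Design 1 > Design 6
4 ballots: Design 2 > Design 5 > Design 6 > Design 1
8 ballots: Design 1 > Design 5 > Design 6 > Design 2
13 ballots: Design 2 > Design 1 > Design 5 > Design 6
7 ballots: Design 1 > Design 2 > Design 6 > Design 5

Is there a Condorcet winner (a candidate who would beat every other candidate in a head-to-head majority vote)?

Head-to-head results (51 voters total):
Design 6 vs Design 1: Design 1 wins 47–4.
Design 6 vs Design 5: Design 5 wins 35–16.
Design 6 vs Design 2: Design 2 wins 34–17.
Design 1 vs Design 5: Design 1 wins 37–14.
Design 1 vs Design 2: Design 2 wins 27–24.
Design 5 vs Design 2: Design 5 wins 27–24.
No candidate beats all others: Design 1 beats Design 5 beats Design 2 beats Design 1, a majority cycle.

No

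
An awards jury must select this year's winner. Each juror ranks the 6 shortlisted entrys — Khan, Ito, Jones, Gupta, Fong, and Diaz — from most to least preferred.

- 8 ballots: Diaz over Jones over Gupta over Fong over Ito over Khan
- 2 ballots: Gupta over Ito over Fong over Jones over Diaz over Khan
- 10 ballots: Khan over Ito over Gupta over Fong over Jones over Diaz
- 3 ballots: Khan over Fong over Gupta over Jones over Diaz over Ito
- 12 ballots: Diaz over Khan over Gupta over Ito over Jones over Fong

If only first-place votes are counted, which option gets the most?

First-place vote totals:
  Khan: 13
  Ito: 0
  Jones: 0
  Gupta: 2
  Fong: 0
  Diaz: 20
Diaz has the most first-place votes.

Diaz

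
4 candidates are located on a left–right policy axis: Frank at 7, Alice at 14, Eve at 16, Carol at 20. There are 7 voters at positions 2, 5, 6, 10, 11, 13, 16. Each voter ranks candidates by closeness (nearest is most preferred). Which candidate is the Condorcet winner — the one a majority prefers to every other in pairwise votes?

Frank

With single-peaked preferences on a line, the Condorcet winner is the candidate closest to the median voter.
The median voter (position 10) is closest to Frank at 7.
Check: Frank vs Alice — voters closer to Frank: 4 of 7.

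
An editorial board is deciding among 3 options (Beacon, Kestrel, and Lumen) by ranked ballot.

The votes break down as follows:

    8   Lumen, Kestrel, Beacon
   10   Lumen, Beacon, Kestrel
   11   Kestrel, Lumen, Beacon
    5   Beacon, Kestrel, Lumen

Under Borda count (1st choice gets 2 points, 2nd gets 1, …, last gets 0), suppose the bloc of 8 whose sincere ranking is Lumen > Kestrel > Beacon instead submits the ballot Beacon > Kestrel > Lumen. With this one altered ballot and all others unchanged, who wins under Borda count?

Beacon

Borda totals with the altered ballot: Beacon 36, Kestrel 35, Lumen 31.
The switch changes the winner from Lumen to Beacon.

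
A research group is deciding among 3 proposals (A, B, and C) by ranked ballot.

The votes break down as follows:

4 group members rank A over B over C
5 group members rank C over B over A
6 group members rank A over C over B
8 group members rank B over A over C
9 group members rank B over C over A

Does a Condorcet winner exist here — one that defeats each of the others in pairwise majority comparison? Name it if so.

B

Head-to-head results (32 voters total):
A vs B: B wins 22–10.
A vs C: A wins 18–14.
B vs C: B wins 21–11.
B beats each rival — A (22–10), C (21–11) — so B is the Condorcet winner.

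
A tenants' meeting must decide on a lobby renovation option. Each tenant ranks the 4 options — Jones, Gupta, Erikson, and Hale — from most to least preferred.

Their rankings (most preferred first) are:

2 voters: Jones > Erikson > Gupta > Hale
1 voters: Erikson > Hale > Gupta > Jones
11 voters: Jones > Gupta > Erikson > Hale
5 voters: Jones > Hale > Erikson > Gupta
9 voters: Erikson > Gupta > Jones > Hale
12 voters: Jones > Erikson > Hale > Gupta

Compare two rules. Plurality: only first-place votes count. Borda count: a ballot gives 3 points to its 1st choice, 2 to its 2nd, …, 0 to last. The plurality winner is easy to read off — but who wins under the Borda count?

Jones

Plurality first-place counts: Jones 30, Gupta 0, Erikson 10, Hale 0 → Jones.
Borda totals: Jones 99, Gupta 43, Erikson 74, Hale 24 → Jones.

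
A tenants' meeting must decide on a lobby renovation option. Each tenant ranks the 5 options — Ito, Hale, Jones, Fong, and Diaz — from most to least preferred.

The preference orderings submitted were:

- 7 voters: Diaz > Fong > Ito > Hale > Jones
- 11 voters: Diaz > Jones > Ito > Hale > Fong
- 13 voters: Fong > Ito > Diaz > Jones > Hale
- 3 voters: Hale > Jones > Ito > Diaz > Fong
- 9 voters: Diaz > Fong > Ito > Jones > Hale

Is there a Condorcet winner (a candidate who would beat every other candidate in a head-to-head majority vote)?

Yes

Head-to-head results (43 voters total):
Ito vs Hale: Ito wins 40–3.
Ito vs Jones: Ito wins 29–14.
Ito vs Fong: Fong wins 29–14.
Ito vs Diaz: Diaz wins 27–16.
Hale vs Jones: Jones wins 33–10.
Hale vs Fong: Fong wins 29–14.
Hale vs Diaz: Diaz wins 40–3.
Jones vs Fong: Fong wins 29–14.
Jones vs Diaz: Diaz wins 40–3.
Fong vs Diaz: Diaz wins 30–13.
Diaz beats each rival — Ito (27–16), Hale (40–3), Jones (40–3), Fong (30–13) — so Diaz is the Condorcet winner.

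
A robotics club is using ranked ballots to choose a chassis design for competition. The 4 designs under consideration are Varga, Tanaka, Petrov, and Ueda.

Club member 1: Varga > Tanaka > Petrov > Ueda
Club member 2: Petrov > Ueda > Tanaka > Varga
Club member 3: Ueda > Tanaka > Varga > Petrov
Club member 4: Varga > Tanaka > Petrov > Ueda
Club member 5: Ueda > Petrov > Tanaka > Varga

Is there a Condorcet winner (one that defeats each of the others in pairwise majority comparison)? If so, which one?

No Condorcet winner

Head-to-head results (5 voters total):
Varga vs Tanaka: Tanaka wins 3–2.
Varga vs Petrov: Varga wins 3–2.
Varga vs Ueda: Ueda wins 3–2.
Tanaka vs Petrov: Tanaka wins 3–2.
Tanaka vs Ueda: Ueda wins 3–2.
Petrov vs Ueda: Petrov wins 3–2.
No candidate beats all others: Varga beats Petrov beats Ueda beats Varga, a majority cycle.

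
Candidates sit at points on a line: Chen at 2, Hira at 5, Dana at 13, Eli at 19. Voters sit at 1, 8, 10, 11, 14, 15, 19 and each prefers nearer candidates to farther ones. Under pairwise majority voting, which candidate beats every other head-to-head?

With single-peaked preferences on a line, the Condorcet winner is the candidate closest to the median voter.
The median voter (position 11) is closest to Dana at 13.
Check: Dana vs Hira — voters closer to Dana: 5 of 7.

Dana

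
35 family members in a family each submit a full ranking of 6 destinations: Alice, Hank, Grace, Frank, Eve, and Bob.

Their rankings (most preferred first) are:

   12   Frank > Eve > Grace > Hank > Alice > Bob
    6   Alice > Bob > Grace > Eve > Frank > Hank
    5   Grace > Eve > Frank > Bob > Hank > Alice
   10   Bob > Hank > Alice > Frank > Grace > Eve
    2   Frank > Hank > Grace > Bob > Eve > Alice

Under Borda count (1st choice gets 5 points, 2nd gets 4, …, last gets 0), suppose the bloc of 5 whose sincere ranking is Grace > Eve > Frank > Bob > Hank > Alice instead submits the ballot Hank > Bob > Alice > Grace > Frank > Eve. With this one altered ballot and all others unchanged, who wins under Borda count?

Borda totals with the altered ballot: Alice 87, Hank 97, Grace 80, Frank 101, Eve 62, Bob 98.
The winner is unchanged: still Frank.

Frank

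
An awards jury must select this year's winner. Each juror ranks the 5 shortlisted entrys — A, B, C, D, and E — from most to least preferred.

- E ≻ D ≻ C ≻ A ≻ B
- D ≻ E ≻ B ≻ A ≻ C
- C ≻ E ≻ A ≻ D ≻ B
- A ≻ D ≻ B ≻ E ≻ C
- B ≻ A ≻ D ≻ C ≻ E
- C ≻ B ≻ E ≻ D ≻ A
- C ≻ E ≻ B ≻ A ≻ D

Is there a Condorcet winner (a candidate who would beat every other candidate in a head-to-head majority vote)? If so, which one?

None — there is no Condorcet winner

Head-to-head results (7 voters total):
A vs B: B wins 4–3.
A vs C: C wins 4–3.
A vs D: A wins 4–3.
A vs E: E wins 5–2.
B vs C: C wins 4–3.
B vs D: D wins 4–3.
B vs E: E wins 4–3.
C vs D: D wins 4–3.
C vs E: C wins 4–3.
D vs E: E wins 4–3.
No candidate beats all others: A beats D beats B beats A, a majority cycle.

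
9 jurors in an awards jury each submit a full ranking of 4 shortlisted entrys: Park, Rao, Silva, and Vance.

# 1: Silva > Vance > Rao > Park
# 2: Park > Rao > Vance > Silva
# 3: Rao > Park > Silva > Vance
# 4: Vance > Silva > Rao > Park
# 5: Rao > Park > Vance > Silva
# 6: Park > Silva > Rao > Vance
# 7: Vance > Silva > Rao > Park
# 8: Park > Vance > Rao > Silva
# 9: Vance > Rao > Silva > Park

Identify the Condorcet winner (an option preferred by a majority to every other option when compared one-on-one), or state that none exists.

None — there is no Condorcet winner

Head-to-head results (9 voters total):
Park vs Rao: Rao wins 6–3.
Park vs Silva: Park wins 5–4.
Park vs Vance: Park wins 5–4.
Rao vs Silva: Rao wins 5–4.
Rao vs Vance: Vance wins 5–4.
Silva vs Vance: Vance wins 6–3.
No candidate beats all others: Park beats Vance beats Rao beats Park, a majority cycle.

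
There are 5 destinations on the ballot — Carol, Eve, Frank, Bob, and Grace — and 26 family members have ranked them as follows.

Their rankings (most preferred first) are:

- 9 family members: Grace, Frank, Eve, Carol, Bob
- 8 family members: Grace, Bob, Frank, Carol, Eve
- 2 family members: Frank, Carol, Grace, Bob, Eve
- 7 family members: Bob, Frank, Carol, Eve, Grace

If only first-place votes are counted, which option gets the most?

Grace

First-place vote totals:
  Carol: 0
  Eve: 0
  Frank: 2
  Bob: 7
  Grace: 17
Grace has the most first-place votes.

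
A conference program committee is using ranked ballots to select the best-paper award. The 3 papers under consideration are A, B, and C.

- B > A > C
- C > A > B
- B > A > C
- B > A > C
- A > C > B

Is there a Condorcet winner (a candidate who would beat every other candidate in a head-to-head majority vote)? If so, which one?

Head-to-head results (5 voters total):
A vs B: B wins 3–2.
A vs C: A wins 4–1.
B vs C: B wins 3–2.
B beats each rival — A (3–2), C (3–2) — so B is the Condorcet winner.

B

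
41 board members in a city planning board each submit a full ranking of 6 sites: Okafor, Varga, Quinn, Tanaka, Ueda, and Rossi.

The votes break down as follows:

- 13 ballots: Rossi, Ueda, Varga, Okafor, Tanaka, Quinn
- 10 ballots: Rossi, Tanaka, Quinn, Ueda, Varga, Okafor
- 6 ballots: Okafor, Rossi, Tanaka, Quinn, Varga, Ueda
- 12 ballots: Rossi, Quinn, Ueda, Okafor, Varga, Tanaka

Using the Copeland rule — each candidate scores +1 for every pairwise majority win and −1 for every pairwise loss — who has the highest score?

Rossi

Pairwise results:
  Okafor vs Varga: Varga wins 23–18.
  Okafor vs Quinn: Quinn wins 22–19.
  Okafor vs Tanaka: Okafor wins 31–10.
  Okafor vs Ueda: Ueda wins 35–6.
  Okafor vs Rossi: Rossi wins 35–6.
  Varga vs Quinn: Quinn wins 28–13.
  Varga vs Tanaka: Varga wins 25–16.
  Varga vs Ueda: Ueda wins 35–6.
  Varga vs Rossi: Rossi wins 41–0.
  Quinn vs Tanaka: Tanaka wins 29–12.
  Quinn vs Ueda: Quinn wins 28–13.
  Quinn vs Rossi: Rossi wins 41–0.
  Tanaka vs Ueda: Ueda wins 25–16.
  Tanaka vs Rossi: Rossi wins 41–0.
  Ueda vs Rossi: Rossi wins 41–0.
Copeland scores (wins − losses):
  Okafor: 1 − 4 = -3
  Varga: 2 − 3 = -1
  Quinn: 3 − 2 = 1
  Tanaka: 1 − 4 = -3
  Ueda: 3 − 2 = 1
  Rossi: 5 − 0 = 5
Rossi has the best Copeland score.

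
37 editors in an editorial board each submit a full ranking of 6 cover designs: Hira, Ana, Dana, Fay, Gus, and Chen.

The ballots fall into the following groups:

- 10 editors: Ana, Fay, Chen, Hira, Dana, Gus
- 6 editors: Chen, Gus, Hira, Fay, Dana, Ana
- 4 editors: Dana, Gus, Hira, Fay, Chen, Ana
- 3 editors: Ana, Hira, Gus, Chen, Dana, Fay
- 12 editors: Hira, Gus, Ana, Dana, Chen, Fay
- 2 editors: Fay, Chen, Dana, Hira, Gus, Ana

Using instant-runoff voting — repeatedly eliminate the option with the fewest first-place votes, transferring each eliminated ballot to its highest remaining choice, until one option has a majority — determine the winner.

Hira

Round 1: Ana 13, Hira 12, Chen 6, Dana 4, Fay 2, Gus 0. Gus has the fewest and is eliminated.
Round 2: Ana 13, Hira 12, Chen 6, Dana 4, Fay 2. Fay has the fewest and is eliminated.
Round 3: Ana 13, Hira 12, Chen 8, Dana 4. Dana has the fewest and is eliminated.
Round 4: Hira 16, Ana 13, Chen 8. Chen has the fewest and is eliminated.
Round 5: Hira 24, Ana 13. Hira has a majority.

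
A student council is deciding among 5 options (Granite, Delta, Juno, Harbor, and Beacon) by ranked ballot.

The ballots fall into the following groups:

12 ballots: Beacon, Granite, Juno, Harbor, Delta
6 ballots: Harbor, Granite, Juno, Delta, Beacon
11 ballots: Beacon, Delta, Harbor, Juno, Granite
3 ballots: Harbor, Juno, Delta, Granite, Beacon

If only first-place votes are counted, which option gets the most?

Beacon

First-place vote totals:
  Granite: 0
  Delta: 0
  Juno: 0
  Harbor: 9
  Beacon: 23
Beacon has the most first-place votes.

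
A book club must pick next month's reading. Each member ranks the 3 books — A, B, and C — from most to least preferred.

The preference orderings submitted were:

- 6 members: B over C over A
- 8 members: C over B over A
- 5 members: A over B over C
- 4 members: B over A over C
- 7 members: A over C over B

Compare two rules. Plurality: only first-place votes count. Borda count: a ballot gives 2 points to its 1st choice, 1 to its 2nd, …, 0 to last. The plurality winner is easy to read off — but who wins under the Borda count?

Plurality first-place counts: A 12, B 10, C 8 → A.
Borda totals: A 28, B 33, C 29 → B.

B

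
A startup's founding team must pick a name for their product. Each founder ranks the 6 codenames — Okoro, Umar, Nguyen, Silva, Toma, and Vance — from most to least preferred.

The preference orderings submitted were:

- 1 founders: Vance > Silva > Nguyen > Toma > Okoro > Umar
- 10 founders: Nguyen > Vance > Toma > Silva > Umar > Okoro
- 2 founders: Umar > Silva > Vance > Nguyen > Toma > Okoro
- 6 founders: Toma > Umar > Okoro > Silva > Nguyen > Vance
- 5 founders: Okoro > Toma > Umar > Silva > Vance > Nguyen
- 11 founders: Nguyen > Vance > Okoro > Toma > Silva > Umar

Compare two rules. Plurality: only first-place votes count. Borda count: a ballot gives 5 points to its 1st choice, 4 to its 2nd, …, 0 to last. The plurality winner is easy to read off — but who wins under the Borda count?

Nguyen

Plurality first-place counts: Okoro 5, Umar 2, Nguyen 21, Silva 0, Toma 6, Vance 1 → Nguyen.
Borda totals: Okoro 77, Umar 59, Nguyen 118, Silva 65, Toma 106, Vance 100 → Nguyen.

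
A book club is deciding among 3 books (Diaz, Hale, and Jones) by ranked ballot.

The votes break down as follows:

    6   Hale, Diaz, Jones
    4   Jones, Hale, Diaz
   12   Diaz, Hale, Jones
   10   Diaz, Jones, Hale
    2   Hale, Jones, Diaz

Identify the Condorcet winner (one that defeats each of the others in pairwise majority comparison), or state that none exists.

Diaz

Head-to-head results (34 voters total):
Diaz vs Hale: Diaz wins 22–12.
Diaz vs Jones: Diaz wins 28–6.
Hale vs Jones: Hale wins 20–14.
Diaz beats each rival — Hale (22–12), Jones (28–6) — so Diaz is the Condorcet winner.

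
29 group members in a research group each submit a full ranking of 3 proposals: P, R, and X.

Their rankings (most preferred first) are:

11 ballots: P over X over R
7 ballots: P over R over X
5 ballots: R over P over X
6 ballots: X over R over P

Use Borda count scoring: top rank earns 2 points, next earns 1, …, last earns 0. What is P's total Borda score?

Borda scores:
  P: 11·2 + 7·2 + 5·1 + 6·0 = 41
  R: 11·0 + 7·1 + 5·2 + 6·1 = 23
  X: 11·1 + 7·0 + 5·0 + 6·2 = 23

41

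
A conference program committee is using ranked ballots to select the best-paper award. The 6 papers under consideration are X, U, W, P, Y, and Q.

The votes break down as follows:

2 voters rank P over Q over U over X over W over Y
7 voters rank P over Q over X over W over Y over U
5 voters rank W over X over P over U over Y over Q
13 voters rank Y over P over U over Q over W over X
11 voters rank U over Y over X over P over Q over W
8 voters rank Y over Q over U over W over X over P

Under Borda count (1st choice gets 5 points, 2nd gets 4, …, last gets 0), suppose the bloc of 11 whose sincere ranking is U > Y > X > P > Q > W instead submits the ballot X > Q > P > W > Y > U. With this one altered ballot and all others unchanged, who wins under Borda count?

P

Borda totals with the altered ballot: X 108, U 79, W 92, P 145, Y 128, Q 138.
The switch changes the winner from Y to P.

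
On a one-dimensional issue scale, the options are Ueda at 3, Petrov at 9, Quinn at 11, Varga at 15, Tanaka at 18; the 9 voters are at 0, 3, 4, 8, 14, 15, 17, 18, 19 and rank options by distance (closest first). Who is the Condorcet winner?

With single-peaked preferences on a line, the Condorcet winner is the candidate closest to the median voter.
The median voter (position 14) is closest to Varga at 15.
Check: Varga vs Quinn — voters closer to Varga: 5 of 9.

Varga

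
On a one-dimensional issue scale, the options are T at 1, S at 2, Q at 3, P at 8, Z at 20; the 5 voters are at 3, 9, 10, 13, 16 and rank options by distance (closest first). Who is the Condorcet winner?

With single-peaked preferences on a line, the Condorcet winner is the candidate closest to the median voter.
The median voter (position 10) is closest to P at 8.
Check: P vs T — voters closer to P: 4 of 5.

P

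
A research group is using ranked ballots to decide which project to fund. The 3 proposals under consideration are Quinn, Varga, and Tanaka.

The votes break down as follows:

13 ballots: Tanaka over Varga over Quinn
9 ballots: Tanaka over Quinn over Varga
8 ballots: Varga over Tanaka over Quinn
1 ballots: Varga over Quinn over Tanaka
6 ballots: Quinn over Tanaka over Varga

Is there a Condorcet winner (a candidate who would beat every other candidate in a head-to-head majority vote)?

Head-to-head results (37 voters total):
Quinn vs Varga: Varga wins 22–15.
Quinn vs Tanaka: Tanaka wins 30–7.
Varga vs Tanaka: Tanaka wins 28–9.
Tanaka beats each rival — Quinn (30–7), Varga (28–9) — so Tanaka is the Condorcet winner.

Yes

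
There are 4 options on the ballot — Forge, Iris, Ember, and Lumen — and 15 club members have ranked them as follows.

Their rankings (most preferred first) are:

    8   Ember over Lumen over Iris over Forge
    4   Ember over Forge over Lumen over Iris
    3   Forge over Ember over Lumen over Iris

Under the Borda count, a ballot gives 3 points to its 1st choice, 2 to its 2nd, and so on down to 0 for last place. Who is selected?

Ember

Borda scores:
  Forge: 8·0 + 4·2 + 3·3 = 17
  Iris: 8·1 + 4·0 + 3·0 = 8
  Ember: 8·3 + 4·3 + 3·2 = 42
  Lumen: 8·2 + 4·1 + 3·1 = 23
Ember has the highest total.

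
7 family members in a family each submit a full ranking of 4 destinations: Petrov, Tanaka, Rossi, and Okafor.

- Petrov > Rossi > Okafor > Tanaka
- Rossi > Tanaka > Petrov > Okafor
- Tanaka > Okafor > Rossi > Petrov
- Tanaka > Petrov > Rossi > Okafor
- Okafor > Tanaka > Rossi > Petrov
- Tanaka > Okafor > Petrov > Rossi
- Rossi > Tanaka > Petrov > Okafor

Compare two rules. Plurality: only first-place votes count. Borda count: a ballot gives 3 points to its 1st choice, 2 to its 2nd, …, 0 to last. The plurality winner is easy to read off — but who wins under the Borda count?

Plurality first-place counts: Petrov 1, Tanaka 3, Rossi 2, Okafor 1 → Tanaka.
Borda totals: Petrov 8, Tanaka 15, Rossi 11, Okafor 8 → Tanaka.

Tanaka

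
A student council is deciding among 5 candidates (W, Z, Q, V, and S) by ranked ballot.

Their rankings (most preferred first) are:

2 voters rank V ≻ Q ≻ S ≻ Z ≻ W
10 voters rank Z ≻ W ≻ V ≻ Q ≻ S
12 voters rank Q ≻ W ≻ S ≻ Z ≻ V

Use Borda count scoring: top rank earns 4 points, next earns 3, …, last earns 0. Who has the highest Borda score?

W

Borda scores:
  W: 2·0 + 10·3 + 12·3 = 66
  Z: 2·1 + 10·4 + 12·1 = 54
  Q: 2·3 + 10·1 + 12·4 = 64
  V: 2·4 + 10·2 + 12·0 = 28
  S: 2·2 + 10·0 + 12·2 = 28
W has the highest total.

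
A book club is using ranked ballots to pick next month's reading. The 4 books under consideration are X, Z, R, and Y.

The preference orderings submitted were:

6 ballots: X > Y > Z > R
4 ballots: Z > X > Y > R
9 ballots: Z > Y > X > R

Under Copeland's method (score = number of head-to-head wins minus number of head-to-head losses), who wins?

Pairwise results:
  X vs Z: Z wins 13–6.
  X vs R: X wins 19–0.
  X vs Y: X wins 10–9.
  Z vs R: Z wins 19–0.
  Z vs Y: Z wins 13–6.
  R vs Y: Y wins 19–0.
Copeland scores (wins − losses):
  X: 2 − 1 = 1
  Z: 3 − 0 = 3
  R: 0 − 3 = -3
  Y: 1 − 2 = -1
Z has the best Copeland score.

Z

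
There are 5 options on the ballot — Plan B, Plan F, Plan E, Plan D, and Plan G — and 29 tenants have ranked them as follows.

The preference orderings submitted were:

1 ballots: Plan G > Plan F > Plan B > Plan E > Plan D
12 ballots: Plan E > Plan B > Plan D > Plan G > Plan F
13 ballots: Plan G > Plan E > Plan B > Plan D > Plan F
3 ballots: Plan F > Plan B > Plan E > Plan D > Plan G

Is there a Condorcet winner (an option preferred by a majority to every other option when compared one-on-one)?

Head-to-head results (29 voters total):
Plan B vs Plan F: Plan B wins 25–4.
Plan B vs Plan E: Plan E wins 25–4.
Plan B vs Plan D: Plan B wins 29–0.
Plan B vs Plan G: Plan B wins 15–14.
Plan F vs Plan E: Plan E wins 25–4.
Plan F vs Plan D: Plan D wins 25–4.
Plan F vs Plan G: Plan G wins 26–3.
Plan E vs Plan D: Plan E wins 29–0.
Plan E vs Plan G: Plan E wins 15–14.
Plan D vs Plan G: Plan D wins 15–14.
Plan E beats each rival — Plan B (25–4), Plan F (25–4), Plan D (29–0), Plan G (15–14) — so Plan E is the Condorcet winner.

Yes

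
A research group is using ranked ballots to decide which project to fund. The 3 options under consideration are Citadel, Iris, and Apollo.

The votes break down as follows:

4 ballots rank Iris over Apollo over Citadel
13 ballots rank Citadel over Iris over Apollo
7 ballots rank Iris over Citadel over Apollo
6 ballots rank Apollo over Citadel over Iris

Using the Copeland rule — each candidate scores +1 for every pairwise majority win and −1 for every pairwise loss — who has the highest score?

Pairwise results:
  Citadel vs Iris: Citadel wins 19–11.
  Citadel vs Apollo: Citadel wins 20–10.
  Iris vs Apollo: Iris wins 24–6.
Copeland scores (wins − losses):
  Citadel: 2 − 0 = 2
  Iris: 1 − 1 = 0
  Apollo: 0 − 2 = -2
Citadel has the best Copeland score.

Citadel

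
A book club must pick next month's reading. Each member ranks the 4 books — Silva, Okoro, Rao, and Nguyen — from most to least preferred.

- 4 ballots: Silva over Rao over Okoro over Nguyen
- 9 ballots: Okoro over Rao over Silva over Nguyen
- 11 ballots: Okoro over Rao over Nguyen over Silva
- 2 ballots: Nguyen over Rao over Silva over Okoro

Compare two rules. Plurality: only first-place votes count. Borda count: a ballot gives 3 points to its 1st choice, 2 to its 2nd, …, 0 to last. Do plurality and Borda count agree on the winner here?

Yes

Plurality first-place counts: Silva 4, Okoro 20, Rao 0, Nguyen 2 → Okoro.
Borda totals: Silva 23, Okoro 64, Rao 52, Nguyen 17 → Okoro.
The two rules agree on Okoro.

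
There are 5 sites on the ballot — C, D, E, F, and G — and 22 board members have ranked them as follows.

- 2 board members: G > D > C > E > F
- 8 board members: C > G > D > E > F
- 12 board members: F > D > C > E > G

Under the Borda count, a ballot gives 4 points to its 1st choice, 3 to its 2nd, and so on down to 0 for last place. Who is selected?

C

Borda scores:
  C: 2·2 + 8·4 + 12·2 = 60
  D: 2·3 + 8·2 + 12·3 = 58
  E: 2·1 + 8·1 + 12·1 = 22
  F: 2·0 + 8·0 + 12·4 = 48
  G: 2·4 + 8·3 + 12·0 = 32
C has the highest total.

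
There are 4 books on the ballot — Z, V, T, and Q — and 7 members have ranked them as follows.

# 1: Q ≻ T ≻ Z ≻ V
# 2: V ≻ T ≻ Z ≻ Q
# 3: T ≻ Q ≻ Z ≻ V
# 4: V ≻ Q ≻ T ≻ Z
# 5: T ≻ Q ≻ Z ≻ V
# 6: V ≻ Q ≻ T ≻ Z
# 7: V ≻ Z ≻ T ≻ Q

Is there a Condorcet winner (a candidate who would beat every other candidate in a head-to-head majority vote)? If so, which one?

V

Head-to-head results (7 voters total):
Z vs V: V wins 4–3.
Z vs T: T wins 6–1.
Z vs Q: Q wins 5–2.
V vs T: V wins 4–3.
V vs Q: V wins 4–3.
T vs Q: T wins 4–3.
V beats each rival — Z (4–3), T (4–3), Q (4–3) — so V is the Condorcet winner.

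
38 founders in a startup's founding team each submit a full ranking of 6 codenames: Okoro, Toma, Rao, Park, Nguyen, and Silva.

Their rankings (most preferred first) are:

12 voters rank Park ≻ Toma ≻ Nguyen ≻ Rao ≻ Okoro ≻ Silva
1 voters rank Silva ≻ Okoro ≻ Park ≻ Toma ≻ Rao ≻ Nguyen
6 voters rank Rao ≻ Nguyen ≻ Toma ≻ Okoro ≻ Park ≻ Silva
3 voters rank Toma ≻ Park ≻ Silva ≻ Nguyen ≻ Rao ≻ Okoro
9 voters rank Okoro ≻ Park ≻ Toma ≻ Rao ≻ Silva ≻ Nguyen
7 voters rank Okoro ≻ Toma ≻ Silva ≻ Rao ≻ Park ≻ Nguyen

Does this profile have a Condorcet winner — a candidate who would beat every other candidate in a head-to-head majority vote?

No

Head-to-head results (38 voters total):
Okoro vs Toma: Toma wins 21–17.
Okoro vs Rao: Rao wins 21–17.
Okoro vs Park: Okoro wins 23–15.
Okoro vs Nguyen: Nguyen wins 21–17.
Okoro vs Silva: Okoro wins 34–4.
Toma vs Rao: Toma wins 32–6.
Toma vs Park: Park wins 22–16.
Toma vs Nguyen: Toma wins 32–6.
Toma vs Silva: Toma wins 37–1.
Rao vs Park: Park wins 25–13.
Rao vs Nguyen: Rao wins 23–15.
Rao vs Silva: Rao wins 27–11.
Park vs Nguyen: Park wins 32–6.
Park vs Silva: Park wins 30–8.
Nguyen vs Silva: Silva wins 20–18.
No candidate beats all others: Okoro beats Park beats Toma beats Okoro, a majority cycle.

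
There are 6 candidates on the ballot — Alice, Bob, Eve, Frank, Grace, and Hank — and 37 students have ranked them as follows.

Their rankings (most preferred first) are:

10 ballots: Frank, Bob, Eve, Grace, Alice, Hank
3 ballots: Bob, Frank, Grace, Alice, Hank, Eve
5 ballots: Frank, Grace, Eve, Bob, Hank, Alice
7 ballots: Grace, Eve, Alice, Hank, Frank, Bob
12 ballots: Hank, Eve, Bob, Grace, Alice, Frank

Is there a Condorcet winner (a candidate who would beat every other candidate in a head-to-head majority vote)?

Yes

Head-to-head results (37 voters total):
Alice vs Bob: Bob wins 30–7.
Alice vs Eve: Eve wins 34–3.
Alice vs Frank: Alice wins 19–18.
Alice vs Grace: Grace wins 37–0.
Alice vs Hank: Alice wins 20–17.
Bob vs Eve: Eve wins 24–13.
Bob vs Frank: Frank wins 22–15.
Bob vs Grace: Bob wins 25–12.
Bob vs Hank: Hank wins 19–18.
Eve vs Frank: Eve wins 19–18.
Eve vs Grace: Eve wins 22–15.
Eve vs Hank: Eve wins 22–15.
Frank vs Grace: Grace wins 19–18.
Frank vs Hank: Hank wins 19–18.
Grace vs Hank: Grace wins 25–12.
Eve beats each rival — Alice (34–3), Bob (24–13), Frank (19–18), Grace (22–15), Hank (22–15) — so Eve is the Condorcet winner.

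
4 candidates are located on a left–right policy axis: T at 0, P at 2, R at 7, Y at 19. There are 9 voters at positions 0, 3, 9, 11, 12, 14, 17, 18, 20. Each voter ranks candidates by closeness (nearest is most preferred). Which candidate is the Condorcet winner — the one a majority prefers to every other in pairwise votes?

R

With single-peaked preferences on a line, the Condorcet winner is the candidate closest to the median voter.
The median voter (position 12) is closest to R at 7.
Check: R vs P — voters closer to R: 7 of 9.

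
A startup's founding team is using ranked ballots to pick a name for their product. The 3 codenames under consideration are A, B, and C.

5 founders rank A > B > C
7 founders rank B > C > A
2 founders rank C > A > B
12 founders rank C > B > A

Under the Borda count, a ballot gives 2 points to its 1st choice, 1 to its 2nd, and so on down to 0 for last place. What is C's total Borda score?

Borda scores:
  A: 5·2 + 7·0 + 2·1 + 12·0 = 12
  B: 5·1 + 7·2 + 2·0 + 12·1 = 31
  C: 5·0 + 7·1 + 2·2 + 12·2 = 35

35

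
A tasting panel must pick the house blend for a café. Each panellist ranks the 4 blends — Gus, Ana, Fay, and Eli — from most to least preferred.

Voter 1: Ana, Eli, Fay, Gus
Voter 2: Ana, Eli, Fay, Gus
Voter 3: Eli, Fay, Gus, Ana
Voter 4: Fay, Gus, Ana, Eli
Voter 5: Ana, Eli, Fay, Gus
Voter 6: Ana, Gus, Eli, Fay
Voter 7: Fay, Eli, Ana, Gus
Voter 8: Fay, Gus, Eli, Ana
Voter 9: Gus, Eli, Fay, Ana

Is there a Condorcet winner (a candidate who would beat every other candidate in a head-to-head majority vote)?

Head-to-head results (9 voters total):
Gus vs Ana: Ana wins 5–4.
Gus vs Fay: Fay wins 7–2.
Gus vs Eli: Eli wins 5–4.
Ana vs Fay: Fay wins 5–4.
Ana vs Eli: Ana wins 5–4.
Fay vs Eli: Eli wins 6–3.
No candidate beats all others: Ana beats Eli beats Fay beats Ana, a majority cycle.

No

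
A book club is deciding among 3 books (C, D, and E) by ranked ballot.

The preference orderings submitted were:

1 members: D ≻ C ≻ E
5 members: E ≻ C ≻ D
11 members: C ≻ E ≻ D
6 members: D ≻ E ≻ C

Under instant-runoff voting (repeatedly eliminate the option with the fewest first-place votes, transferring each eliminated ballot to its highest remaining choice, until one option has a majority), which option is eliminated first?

E

Round 1: C 11, D 7, E 5. E has the fewest and is eliminated.
Round 2: C 16, D 7. C has a majority.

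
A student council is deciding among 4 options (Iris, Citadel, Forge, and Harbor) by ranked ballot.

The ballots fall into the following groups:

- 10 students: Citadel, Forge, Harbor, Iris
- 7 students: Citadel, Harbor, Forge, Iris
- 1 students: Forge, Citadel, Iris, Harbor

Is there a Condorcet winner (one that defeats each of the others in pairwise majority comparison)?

Head-to-head results (18 voters total):
Iris vs Citadel: Citadel wins 18–0.
Iris vs Forge: Forge wins 18–0.
Iris vs Harbor: Harbor wins 17–1.
Citadel vs Forge: Citadel wins 17–1.
Citadel vs Harbor: Citadel wins 18–0.
Forge vs Harbor: Forge wins 11–7.
Citadel beats each rival — Iris (18–0), Forge (17–1), Harbor (18–0) — so Citadel is the Condorcet winner.

Yes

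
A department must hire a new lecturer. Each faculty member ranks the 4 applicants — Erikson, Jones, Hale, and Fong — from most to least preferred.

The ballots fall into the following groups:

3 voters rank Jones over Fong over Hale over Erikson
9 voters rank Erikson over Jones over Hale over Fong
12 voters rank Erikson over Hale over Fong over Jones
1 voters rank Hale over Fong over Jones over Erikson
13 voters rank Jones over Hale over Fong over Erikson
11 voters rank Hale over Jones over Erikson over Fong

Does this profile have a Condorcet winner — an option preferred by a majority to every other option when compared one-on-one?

Yes

Head-to-head results (49 voters total):
Erikson vs Jones: Jones wins 28–21.
Erikson vs Hale: Hale wins 28–21.
Erikson vs Fong: Erikson wins 32–17.
Jones vs Hale: Jones wins 25–24.
Jones vs Fong: Jones wins 36–13.
Hale vs Fong: Hale wins 46–3.
Jones beats each rival — Erikson (28–21), Hale (25–24), Fong (36–13) — so Jones is the Condorcet winner.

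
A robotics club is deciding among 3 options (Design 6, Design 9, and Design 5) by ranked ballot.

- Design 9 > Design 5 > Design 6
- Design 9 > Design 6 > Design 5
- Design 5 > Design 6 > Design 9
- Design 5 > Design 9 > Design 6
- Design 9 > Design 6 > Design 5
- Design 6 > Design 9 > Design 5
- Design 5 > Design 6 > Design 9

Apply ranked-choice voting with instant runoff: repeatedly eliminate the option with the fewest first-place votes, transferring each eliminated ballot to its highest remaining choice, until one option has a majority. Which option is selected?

Round 1: Design 9 3, Design 5 3, Design 6 1. Design 6 has the fewest and is eliminated.
Round 2: Design 9 4, Design 5 3. Design 9 has a majority.

Design 9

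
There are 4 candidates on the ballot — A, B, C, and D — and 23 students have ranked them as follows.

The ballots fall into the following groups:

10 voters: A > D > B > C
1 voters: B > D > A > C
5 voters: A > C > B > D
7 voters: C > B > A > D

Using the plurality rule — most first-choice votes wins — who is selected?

First-place vote totals:
  A: 15
  B: 1
  C: 7
  D: 0
A has the most first-place votes.

A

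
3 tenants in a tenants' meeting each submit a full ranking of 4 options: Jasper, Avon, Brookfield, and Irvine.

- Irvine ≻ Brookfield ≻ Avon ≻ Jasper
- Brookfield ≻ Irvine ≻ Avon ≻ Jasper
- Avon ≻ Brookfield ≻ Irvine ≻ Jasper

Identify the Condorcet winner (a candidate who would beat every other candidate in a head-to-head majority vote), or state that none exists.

Brookfield

Head-to-head results (3 voters total):
Jasper vs Avon: Avon wins 3–0.
Jasper vs Brookfield: Brookfield wins 3–0.
Jasper vs Irvine: Irvine wins 3–0.
Avon vs Brookfield: Brookfield wins 2–1.
Avon vs Irvine: Irvine wins 2–1.
Brookfield vs Irvine: Brookfield wins 2–1.
Brookfield beats each rival — Jasper (3–0), Avon (2–1), Irvine (2–1) — so Brookfield is the Condorcet winner.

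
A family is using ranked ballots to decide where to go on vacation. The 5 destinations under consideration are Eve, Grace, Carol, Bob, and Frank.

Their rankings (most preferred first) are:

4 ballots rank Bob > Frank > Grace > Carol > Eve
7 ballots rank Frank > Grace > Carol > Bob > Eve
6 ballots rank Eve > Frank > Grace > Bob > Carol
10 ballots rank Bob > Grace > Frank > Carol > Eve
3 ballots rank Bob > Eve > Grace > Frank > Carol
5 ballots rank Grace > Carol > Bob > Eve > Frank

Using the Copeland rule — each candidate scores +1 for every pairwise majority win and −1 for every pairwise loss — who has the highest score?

Grace

Pairwise results:
  Eve vs Grace: Grace wins 26–9.
  Eve vs Carol: Carol wins 26–9.
  Eve vs Bob: Bob wins 29–6.
  Eve vs Frank: Frank wins 21–14.
  Grace vs Carol: Grace wins 35–0.
  Grace vs Bob: Grace wins 18–17.
  Grace vs Frank: Grace wins 18–17.
  Carol vs Bob: Bob wins 23–12.
  Carol vs Frank: Frank wins 30–5.
  Bob vs Frank: Bob wins 22–13.
Copeland scores (wins − losses):
  Eve: 0 − 4 = -4
  Grace: 4 − 0 = 4
  Carol: 1 − 3 = -2
  Bob: 3 − 1 = 2
  Frank: 2 − 2 = 0
Grace has the best Copeland score.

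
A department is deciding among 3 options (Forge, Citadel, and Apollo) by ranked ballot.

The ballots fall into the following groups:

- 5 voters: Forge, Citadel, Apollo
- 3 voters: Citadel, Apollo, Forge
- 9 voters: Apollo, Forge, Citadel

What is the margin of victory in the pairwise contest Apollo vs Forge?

Ballots ranking Apollo above Forge: 3+9 = 12.
Ballots ranking Forge above Apollo: 5.
Apollo wins 12–5, a margin of 7.

7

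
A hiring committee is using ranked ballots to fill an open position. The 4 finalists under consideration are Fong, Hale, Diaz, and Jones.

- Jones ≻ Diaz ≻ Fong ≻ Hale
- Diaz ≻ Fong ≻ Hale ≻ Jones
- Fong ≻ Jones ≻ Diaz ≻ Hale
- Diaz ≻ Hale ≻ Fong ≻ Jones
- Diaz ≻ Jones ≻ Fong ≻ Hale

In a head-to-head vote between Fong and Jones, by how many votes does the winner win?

Ballots ranking Fong above Jones: 3.
Ballots ranking Jones above Fong: 2.
Fong wins 3–2, a margin of 1.

1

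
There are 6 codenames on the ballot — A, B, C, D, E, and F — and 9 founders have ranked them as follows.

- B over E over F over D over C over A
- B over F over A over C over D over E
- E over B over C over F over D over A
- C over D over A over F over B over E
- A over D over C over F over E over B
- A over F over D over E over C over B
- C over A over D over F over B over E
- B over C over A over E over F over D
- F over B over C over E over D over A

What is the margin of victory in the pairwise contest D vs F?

3

Ballots ranking D above F: 3.
Ballots ranking F above D: 6.
F wins 6–3, a margin of 3.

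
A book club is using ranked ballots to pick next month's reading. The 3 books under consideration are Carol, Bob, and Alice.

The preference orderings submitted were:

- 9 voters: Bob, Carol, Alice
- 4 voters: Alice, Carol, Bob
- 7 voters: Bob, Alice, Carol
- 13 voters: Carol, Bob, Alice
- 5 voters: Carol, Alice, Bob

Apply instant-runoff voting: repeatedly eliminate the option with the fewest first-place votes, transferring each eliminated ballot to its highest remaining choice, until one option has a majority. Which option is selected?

Round 1: Carol 18, Bob 16, Alice 4. Alice has the fewest and is eliminated.
Round 2: Carol 22, Bob 16. Carol has a majority.

Carol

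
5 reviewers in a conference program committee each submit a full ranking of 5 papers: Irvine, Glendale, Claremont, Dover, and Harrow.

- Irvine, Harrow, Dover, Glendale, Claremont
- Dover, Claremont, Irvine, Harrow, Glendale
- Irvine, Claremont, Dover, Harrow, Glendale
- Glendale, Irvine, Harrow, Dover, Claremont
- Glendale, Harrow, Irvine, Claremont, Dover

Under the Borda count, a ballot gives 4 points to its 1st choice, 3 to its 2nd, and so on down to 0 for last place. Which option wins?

Borda scores:
  Irvine: 4 + 2 + 4 + 3 + 2 = 15
  Glendale: 1 + 0 + 0 + 4 + 4 = 9
  Claremont: 0 + 3 + 3 + 0 + 1 = 7
  Dover: 2 + 4 + 2 + 1 + 0 = 9
  Harrow: 3 + 1 + 1 + 2 + 3 = 10
Irvine has the highest total.

Irvine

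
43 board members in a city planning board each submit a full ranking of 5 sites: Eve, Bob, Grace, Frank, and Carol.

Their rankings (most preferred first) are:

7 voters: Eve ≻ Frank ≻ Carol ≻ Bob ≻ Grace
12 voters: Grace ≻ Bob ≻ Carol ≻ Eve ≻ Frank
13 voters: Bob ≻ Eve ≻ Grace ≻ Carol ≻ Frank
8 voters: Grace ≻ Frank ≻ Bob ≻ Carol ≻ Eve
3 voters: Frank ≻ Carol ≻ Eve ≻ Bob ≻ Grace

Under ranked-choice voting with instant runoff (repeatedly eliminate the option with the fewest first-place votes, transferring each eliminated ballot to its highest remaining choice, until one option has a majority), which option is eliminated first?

Round 1: Grace 20, Bob 13, Eve 7, Frank 3, Carol 0. Carol has the fewest and is eliminated.
Round 2: Grace 20, Bob 13, Eve 7, Frank 3. Frank has the fewest and is eliminated.
Round 3: Grace 20, Bob 13, Eve 10. Eve has the fewest and is eliminated.
Round 4: Bob 23, Grace 20. Bob has a majority.

Carol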